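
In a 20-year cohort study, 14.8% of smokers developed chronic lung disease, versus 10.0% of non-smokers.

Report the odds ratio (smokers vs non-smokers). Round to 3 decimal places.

odds, smokers = 0.1480/0.8520 = 0.1737
odds, non-smokers = 0.1000/0.9000 = 0.1111
OR = 0.1737 / 0.1111 = 1.563

1.563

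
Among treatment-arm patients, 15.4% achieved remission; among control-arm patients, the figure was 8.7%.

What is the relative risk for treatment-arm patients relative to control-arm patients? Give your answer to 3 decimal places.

RR = 0.1540 / 0.0870 = 1.770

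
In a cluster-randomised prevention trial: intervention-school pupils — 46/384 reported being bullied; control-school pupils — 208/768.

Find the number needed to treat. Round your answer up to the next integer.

NNT ≈ 7

risk, intervention-school pupils = 46/384 = 0.119792
risk, control-school pupils = 208/768 = 0.270833
absolute risk difference = 0.151042
1 / 0.151042 = 6.621 → round up → 7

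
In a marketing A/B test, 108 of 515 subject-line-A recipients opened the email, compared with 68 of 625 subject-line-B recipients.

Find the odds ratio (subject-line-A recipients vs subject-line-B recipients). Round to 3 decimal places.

odds, subject-line-A recipients = 108/407 = 0.2654
odds, subject-line-B recipients = 68/557 = 0.1221
OR = 0.2654 / 0.1221 = 2.174

2.174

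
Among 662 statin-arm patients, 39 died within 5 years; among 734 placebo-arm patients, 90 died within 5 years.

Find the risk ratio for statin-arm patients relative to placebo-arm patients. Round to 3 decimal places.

RR = 0.480

risk, statin-arm patients = 39/662 = 0.0589
risk, placebo-arm patients = 90/734 = 0.1226
RR = 0.0589 / 0.1226 = 0.480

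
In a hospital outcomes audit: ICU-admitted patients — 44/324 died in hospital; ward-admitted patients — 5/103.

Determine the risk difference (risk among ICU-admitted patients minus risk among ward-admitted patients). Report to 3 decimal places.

0.087

risk, ICU-admitted patients = 44/324 = 0.13580
risk, ward-admitted patients = 5/103 = 0.04854
risk difference = 0.13580 − 0.04854 = 0.087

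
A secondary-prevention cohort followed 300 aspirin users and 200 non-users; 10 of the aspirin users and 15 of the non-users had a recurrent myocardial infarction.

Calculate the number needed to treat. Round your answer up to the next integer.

risk, aspirin users = 10/300 = 0.033333
risk, non-users = 15/200 = 0.075000
absolute risk difference = 0.041667
1 / 0.041667 = 24.000 → round up → 24

NNT: 24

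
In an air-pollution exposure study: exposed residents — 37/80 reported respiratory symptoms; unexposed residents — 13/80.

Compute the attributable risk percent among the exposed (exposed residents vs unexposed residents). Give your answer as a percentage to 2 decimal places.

risk, exposed residents = 37/80 = 0.4625
risk, unexposed residents = 13/80 = 0.1625
AR% = (0.4625 − 0.1625) / 0.4625 = 0.6486 → 64.86%

AR%: 64.86%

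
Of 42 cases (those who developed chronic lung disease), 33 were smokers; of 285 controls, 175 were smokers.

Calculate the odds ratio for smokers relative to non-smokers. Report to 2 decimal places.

OR = (33 × 110) / (175 × 9) = 3630/1575 ≈ 2.30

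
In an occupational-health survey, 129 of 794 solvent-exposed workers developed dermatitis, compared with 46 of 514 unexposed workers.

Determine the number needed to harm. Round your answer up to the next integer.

14

risk, solvent-exposed workers = 129/794 = 0.162469
risk, unexposed workers = 46/514 = 0.089494
absolute risk difference = 0.072974
1 / 0.072974 = 13.704 → round up → 14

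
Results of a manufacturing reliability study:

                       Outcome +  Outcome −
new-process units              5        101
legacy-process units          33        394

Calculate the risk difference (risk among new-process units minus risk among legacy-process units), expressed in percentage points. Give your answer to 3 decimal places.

risk, new-process units = 5/106 = 0.04717
risk, legacy-process units = 33/427 = 0.07728
risk difference = 0.04717 − 0.07728 = -0.03011 → -3.011 percentage points

RD: -3.011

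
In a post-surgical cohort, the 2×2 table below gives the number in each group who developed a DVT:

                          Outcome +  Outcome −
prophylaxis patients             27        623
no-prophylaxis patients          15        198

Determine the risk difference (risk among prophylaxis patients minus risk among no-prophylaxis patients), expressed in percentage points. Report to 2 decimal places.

risk, prophylaxis patients = 27/650 = 0.04154
risk, no-prophylaxis patients = 15/213 = 0.07042
risk difference = 0.04154 − 0.07042 = -0.02888 → -2.89 percentage points

-2.89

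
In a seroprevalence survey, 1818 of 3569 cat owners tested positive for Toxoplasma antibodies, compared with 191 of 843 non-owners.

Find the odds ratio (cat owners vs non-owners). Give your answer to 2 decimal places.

odds, cat owners = 1818/1751 = 1.0383
odds, non-owners = 191/652 = 0.2929
OR = 1.0383 / 0.2929 = 3.54

OR: 3.54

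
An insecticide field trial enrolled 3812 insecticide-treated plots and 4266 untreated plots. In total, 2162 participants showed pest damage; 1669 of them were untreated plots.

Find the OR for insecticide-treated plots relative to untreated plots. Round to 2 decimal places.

insecticide-treated plots with the outcome: 2162 − 1669 = 493
insecticide-treated plots without the outcome: 3812 − 493 = 3319
untreated plots without the outcome: 4266 − 1669 = 2597
odds, insecticide-treated plots = 493/3319 = 0.1485
odds, untreated plots = 1669/2597 = 0.6427
OR = 0.1485 / 0.6427 = 0.23

0.23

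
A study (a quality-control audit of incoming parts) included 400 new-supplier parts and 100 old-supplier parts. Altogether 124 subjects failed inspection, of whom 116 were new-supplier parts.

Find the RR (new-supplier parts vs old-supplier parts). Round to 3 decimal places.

new-supplier parts without the outcome: 400 − 116 = 284
old-supplier parts with the outcome: 124 − 116 = 8
old-supplier parts without the outcome: 100 − 8 = 92
risk, new-supplier parts = 116/400 = 0.2900
risk, old-supplier parts = 8/100 = 0.0800
RR = 0.2900 / 0.0800 = 3.625

RR = 3.625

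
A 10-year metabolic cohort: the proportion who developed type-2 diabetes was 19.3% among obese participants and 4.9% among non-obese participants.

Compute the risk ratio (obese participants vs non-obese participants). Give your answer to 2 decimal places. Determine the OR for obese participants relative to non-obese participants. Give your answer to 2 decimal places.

RR = 0.19300 / 0.04900 = 3.94
odds, obese participants = 0.19300/0.80700 = 0.23916
odds, non-obese participants = 0.04900/0.95100 = 0.05152
OR = 0.23916 / 0.05152 = 4.64

RR = 3.94; OR = 4.64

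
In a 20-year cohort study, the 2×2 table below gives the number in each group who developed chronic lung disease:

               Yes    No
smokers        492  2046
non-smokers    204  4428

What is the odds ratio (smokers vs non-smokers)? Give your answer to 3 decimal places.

OR = (492 × 4428) / (2046 × 204) = 2178576/417384 ≈ 5.220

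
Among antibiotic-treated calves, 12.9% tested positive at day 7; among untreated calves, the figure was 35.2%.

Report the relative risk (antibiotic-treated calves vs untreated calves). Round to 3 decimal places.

RR = 0.1290 / 0.3520 = 0.366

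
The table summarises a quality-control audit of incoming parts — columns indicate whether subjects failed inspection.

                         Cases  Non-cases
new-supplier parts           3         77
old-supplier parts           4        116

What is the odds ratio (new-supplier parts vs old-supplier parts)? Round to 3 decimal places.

OR = (3 × 116) / (77 × 4) = 348/308 ≈ 1.130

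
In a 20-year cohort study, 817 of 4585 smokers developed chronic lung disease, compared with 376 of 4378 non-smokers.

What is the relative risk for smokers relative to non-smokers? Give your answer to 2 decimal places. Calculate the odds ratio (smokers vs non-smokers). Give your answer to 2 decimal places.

risk, smokers = 817/4585 = 0.1782
risk, non-smokers = 376/4378 = 0.0859
RR = 0.1782 / 0.0859 = 2.07
odds, smokers = 817/3768 = 0.2168
odds, non-smokers = 376/4002 = 0.0940
OR = 0.2168 / 0.0940 = 2.31

RR = 2.07; OR = 2.31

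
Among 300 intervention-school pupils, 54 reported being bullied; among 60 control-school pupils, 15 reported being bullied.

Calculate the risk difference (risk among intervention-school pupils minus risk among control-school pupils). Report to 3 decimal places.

-0.070

risk, intervention-school pupils = 54/300 = 0.1800
risk, control-school pupils = 15/60 = 0.2500
risk difference = 0.1800 − 0.2500 = -0.070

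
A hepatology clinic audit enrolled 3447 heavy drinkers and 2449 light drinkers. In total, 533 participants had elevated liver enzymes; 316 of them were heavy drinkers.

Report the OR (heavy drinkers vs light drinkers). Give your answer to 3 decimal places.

OR: 1.038

heavy drinkers without the outcome: 3447 − 316 = 3131
light drinkers with the outcome: 533 − 316 = 217
light drinkers without the outcome: 2449 − 217 = 2232
odds, heavy drinkers = 316/3131 = 0.1009
odds, light drinkers = 217/2232 = 0.0972
OR = 0.1009 / 0.0972 = 1.038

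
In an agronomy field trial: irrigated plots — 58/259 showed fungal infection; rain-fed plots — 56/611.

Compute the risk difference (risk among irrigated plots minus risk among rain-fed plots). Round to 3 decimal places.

0.132

risk, irrigated plots = 58/259 = 0.2239
risk, rain-fed plots = 56/611 = 0.0917
risk difference = 0.2239 − 0.0917 = 0.132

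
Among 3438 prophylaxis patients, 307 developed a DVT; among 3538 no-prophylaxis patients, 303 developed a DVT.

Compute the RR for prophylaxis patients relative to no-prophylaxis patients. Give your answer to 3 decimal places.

risk, prophylaxis patients = 307/3438 = 0.0893
risk, no-prophylaxis patients = 303/3538 = 0.0856
RR = 0.0893 / 0.0856 = 1.043

1.043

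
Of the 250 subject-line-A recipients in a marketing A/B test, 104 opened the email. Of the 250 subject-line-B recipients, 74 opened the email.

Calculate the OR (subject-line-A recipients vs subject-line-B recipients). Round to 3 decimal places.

1.694

odds, subject-line-A recipients = 104/146 = 0.7123
odds, subject-line-B recipients = 74/176 = 0.4205
OR = 0.7123 / 0.4205 = 1.694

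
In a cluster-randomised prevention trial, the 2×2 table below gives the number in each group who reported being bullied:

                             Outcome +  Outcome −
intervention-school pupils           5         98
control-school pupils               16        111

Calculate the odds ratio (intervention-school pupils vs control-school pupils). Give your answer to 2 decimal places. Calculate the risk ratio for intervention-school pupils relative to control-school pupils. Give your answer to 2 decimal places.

OR = (5 × 111) / (98 × 16) = 555/1568 ≈ 0.35
risk, intervention-school pupils = 5/103 = 0.04854
risk, control-school pupils = 16/127 = 0.12598
RR = 0.04854 / 0.12598 = 0.39

OR = 0.35; RR = 0.39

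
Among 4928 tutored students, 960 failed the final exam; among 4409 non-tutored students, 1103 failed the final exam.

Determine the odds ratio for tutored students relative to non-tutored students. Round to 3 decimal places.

odds, tutored students = 960/3968 = 0.2419
odds, non-tutored students = 1103/3306 = 0.3336
OR = 0.2419 / 0.3336 = 0.725

OR: 0.725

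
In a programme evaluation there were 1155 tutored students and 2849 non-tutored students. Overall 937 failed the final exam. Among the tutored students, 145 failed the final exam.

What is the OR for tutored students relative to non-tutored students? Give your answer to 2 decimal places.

0.37

tutored students without the outcome: 1155 − 145 = 1010
non-tutored students with the outcome: 937 − 145 = 792
non-tutored students without the outcome: 2849 − 792 = 2057
OR = (145 × 2057) / (1010 × 792) = 298265/799920 ≈ 0.37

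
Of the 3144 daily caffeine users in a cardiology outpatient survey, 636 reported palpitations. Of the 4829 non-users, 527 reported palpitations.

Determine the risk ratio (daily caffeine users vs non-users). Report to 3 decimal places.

RR = 1.854

risk, daily caffeine users = 636/3144 = 0.2023
risk, non-users = 527/4829 = 0.1091
RR = 0.2023 / 0.1091 = 1.854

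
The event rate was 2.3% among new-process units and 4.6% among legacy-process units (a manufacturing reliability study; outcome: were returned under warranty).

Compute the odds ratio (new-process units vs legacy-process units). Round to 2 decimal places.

odds, new-process units = 0.02300/0.97700 = 0.02354
odds, legacy-process units = 0.04600/0.95400 = 0.04822
OR = 0.02354 / 0.04822 = 0.49

OR: 0.49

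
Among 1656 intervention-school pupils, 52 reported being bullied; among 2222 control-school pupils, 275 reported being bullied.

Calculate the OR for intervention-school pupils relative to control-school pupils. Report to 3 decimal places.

OR = (52 × 1947) / (1604 × 275) = 101244/441100 ≈ 0.230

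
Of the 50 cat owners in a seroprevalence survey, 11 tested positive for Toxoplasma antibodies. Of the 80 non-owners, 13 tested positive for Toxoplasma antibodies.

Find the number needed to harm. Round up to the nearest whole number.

18

risk, cat owners = 11/50 = 0.220000
risk, non-owners = 13/80 = 0.162500
absolute risk difference = 0.057500
1 / 0.057500 = 17.391 → round up → 18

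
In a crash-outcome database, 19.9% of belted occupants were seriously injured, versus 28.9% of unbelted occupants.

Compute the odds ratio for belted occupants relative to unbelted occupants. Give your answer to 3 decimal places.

odds, belted occupants = 0.1990/0.8010 = 0.2484
odds, unbelted occupants = 0.2890/0.7110 = 0.4065
OR = 0.2484 / 0.4065 = 0.611

0.611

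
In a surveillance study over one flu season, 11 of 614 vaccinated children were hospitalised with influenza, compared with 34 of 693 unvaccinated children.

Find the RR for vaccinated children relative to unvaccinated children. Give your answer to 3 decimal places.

risk, vaccinated children = 11/614 = 0.01792
risk, unvaccinated children = 34/693 = 0.04906
RR = 0.01792 / 0.04906 = 0.365

RR ≈ 0.365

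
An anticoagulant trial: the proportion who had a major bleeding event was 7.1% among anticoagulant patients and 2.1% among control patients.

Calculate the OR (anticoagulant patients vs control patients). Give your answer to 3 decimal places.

odds, anticoagulant patients = 0.07100/0.92900 = 0.07643
odds, control patients = 0.02100/0.97900 = 0.02145
OR = 0.07643 / 0.02145 = 3.563

OR = 3.563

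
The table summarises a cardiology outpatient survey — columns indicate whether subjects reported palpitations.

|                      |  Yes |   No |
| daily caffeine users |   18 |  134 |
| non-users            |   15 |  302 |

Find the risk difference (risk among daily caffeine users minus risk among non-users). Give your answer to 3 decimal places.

0.071

risk, daily caffeine users = 18/152 = 0.11842
risk, non-users = 15/317 = 0.04732
risk difference = 0.11842 − 0.04732 = 0.071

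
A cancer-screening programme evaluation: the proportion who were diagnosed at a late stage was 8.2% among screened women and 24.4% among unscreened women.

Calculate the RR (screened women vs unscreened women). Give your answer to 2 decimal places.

RR = 0.0820 / 0.2440 = 0.34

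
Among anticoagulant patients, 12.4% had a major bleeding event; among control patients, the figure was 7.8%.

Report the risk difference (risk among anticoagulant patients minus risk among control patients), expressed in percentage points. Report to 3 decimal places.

RD = 4.600

risk difference = 0.1240 − 0.0780 = 0.0460 → 4.600 percentage points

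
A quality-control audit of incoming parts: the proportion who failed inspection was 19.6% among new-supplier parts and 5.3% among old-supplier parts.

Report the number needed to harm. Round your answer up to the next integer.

absolute risk difference = 0.143000
1 / 0.143000 = 6.993 → round up → 7

NNH = 7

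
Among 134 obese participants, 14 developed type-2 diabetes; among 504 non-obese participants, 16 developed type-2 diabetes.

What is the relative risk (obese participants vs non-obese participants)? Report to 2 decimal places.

risk, obese participants = 14/134 = 0.10448
risk, non-obese participants = 16/504 = 0.03175
RR = 0.10448 / 0.03175 = 3.29

3.29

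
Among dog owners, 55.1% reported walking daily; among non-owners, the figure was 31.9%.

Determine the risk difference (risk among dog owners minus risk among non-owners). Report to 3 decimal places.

risk difference = 0.5510 − 0.3190 = 0.232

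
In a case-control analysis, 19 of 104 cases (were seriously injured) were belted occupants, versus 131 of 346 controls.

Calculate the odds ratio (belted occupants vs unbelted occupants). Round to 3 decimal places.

0.367

odds, belted occupants = 19/131 = 0.1450
odds, unbelted occupants = 85/215 = 0.3953
OR = 0.1450 / 0.3953 = 0.367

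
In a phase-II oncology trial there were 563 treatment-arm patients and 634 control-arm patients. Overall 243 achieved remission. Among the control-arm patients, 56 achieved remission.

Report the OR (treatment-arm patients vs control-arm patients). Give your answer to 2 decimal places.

OR = 5.13

treatment-arm patients with the outcome: 243 − 56 = 187
treatment-arm patients without the outcome: 563 − 187 = 376
control-arm patients without the outcome: 634 − 56 = 578
OR = (187 × 578) / (376 × 56) = 108086/21056 ≈ 5.13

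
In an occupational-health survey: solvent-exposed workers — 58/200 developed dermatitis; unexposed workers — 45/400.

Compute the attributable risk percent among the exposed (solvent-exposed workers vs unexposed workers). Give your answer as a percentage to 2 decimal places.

risk, solvent-exposed workers = 58/200 = 0.2900
risk, unexposed workers = 45/400 = 0.1125
AR% = (0.2900 − 0.1125) / 0.2900 = 0.6121 → 61.21%

61.21%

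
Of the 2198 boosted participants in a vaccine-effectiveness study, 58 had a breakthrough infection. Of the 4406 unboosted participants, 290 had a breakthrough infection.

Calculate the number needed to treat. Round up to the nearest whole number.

26

risk, boosted participants = 58/2198 = 0.026388
risk, unboosted participants = 290/4406 = 0.065819
absolute risk difference = 0.039432
1 / 0.039432 = 25.360 → round up → 26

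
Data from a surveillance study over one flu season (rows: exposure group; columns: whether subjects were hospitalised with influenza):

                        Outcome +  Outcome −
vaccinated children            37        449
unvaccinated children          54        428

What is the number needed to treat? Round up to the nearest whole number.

28

risk, vaccinated children = 37/486 = 0.076132
risk, unvaccinated children = 54/482 = 0.112033
absolute risk difference = 0.035902
1 / 0.035902 = 27.854 → round up → 28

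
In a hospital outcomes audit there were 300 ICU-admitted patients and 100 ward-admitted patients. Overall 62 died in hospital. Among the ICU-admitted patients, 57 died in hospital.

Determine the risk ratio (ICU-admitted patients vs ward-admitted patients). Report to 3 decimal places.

3.800

ICU-admitted patients without the outcome: 300 − 57 = 243
ward-admitted patients with the outcome: 62 − 57 = 5
ward-admitted patients without the outcome: 100 − 5 = 95
risk, ICU-admitted patients = 57/300 = 0.1900
risk, ward-admitted patients = 5/100 = 0.0500
RR = 0.1900 / 0.0500 = 3.800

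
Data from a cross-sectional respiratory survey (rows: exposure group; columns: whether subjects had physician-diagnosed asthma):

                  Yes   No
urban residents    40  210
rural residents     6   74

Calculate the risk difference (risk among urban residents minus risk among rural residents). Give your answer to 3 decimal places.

RD: 0.085

risk, urban residents = 40/250 = 0.1600
risk, rural residents = 6/80 = 0.0750
risk difference = 0.1600 − 0.0750 = 0.085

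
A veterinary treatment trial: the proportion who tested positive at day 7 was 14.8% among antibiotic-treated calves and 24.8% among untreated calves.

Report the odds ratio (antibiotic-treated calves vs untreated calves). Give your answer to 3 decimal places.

odds, antibiotic-treated calves = 0.1480/0.8520 = 0.1737
odds, untreated calves = 0.2480/0.7520 = 0.3298
OR = 0.1737 / 0.3298 = 0.527

OR: 0.527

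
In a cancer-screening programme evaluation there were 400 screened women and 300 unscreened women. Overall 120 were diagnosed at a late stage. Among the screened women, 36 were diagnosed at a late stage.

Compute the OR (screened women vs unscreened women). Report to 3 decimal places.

screened women without the outcome: 400 − 36 = 364
unscreened women with the outcome: 120 − 36 = 84
unscreened women without the outcome: 300 − 84 = 216
OR = (36 × 216) / (364 × 84) = 7776/30576 ≈ 0.254

0.254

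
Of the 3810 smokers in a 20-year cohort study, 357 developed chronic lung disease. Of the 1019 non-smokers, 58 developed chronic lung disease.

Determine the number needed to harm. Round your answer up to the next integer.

risk, smokers = 357/3810 = 0.093701
risk, non-smokers = 58/1019 = 0.056919
absolute risk difference = 0.036782
1 / 0.036782 = 27.187 → round up → 28

NNH = 28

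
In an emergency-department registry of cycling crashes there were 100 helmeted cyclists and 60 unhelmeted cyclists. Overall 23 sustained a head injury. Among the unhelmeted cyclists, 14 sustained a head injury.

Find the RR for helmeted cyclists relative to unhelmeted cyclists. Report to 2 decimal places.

helmeted cyclists with the outcome: 23 − 14 = 9
helmeted cyclists without the outcome: 100 − 9 = 91
unhelmeted cyclists without the outcome: 60 − 14 = 46
risk, helmeted cyclists = 9/100 = 0.0900
risk, unhelmeted cyclists = 14/60 = 0.2333
RR = 0.0900 / 0.2333 = 0.39

RR = 0.39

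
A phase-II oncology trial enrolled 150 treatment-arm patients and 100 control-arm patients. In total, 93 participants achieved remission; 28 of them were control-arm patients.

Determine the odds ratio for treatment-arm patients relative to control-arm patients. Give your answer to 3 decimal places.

treatment-arm patients with the outcome: 93 − 28 = 65
treatment-arm patients without the outcome: 150 − 65 = 85
control-arm patients without the outcome: 100 − 28 = 72
OR = (65 × 72) / (85 × 28) = 4680/2380 ≈ 1.966

OR ≈ 1.966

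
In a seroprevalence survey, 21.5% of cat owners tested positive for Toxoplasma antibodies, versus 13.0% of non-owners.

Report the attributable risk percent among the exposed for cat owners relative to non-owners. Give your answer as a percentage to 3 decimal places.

AR% = (0.2150 − 0.1300) / 0.2150 = 0.3953 → 39.535%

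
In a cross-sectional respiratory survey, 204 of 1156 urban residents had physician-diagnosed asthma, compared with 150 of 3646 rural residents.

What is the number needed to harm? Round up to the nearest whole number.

risk, urban residents = 204/1156 = 0.176471
risk, rural residents = 150/3646 = 0.041141
absolute risk difference = 0.135330
1 / 0.135330 = 7.389 → round up → 8

NNH ≈ 8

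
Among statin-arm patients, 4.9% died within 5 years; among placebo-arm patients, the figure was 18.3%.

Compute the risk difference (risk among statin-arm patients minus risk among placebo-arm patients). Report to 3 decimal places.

risk difference = 0.04900 − 0.18300 = -0.134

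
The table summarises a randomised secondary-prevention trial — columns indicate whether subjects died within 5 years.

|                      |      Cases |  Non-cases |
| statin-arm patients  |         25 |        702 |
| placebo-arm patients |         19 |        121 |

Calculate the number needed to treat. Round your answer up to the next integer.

risk, statin-arm patients = 25/727 = 0.034388
risk, placebo-arm patients = 19/140 = 0.135714
absolute risk difference = 0.101326
1 / 0.101326 = 9.869 → round up → 10

10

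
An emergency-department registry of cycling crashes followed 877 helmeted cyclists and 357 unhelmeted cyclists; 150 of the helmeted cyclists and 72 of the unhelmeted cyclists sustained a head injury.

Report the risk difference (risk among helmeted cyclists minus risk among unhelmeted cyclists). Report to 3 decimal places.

risk, helmeted cyclists = 150/877 = 0.1710
risk, unhelmeted cyclists = 72/357 = 0.2017
risk difference = 0.1710 − 0.2017 = -0.031

RD ≈ -0.031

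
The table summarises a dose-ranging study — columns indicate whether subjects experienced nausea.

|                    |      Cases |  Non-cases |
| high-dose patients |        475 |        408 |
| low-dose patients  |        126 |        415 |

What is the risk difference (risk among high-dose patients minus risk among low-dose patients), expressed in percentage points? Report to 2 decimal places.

RD ≈ 30.50

risk, high-dose patients = 475/883 = 0.5379
risk, low-dose patients = 126/541 = 0.2329
risk difference = 0.5379 − 0.2329 = 0.3050 → 30.50 percentage points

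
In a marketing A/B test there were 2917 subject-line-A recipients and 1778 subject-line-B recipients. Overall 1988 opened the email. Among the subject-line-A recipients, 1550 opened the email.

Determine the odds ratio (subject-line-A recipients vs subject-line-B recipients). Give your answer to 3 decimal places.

3.469

subject-line-A recipients without the outcome: 2917 − 1550 = 1367
subject-line-B recipients with the outcome: 1988 − 1550 = 438
subject-line-B recipients without the outcome: 1778 − 438 = 1340
OR = (1550 × 1340) / (1367 × 438) = 2077000/598746 ≈ 3.469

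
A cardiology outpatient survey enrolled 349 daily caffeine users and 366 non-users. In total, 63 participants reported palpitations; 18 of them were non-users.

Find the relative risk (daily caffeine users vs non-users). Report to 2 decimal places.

daily caffeine users with the outcome: 63 − 18 = 45
daily caffeine users without the outcome: 349 − 45 = 304
non-users without the outcome: 366 − 18 = 348
risk, daily caffeine users = 45/349 = 0.12894
risk, non-users = 18/366 = 0.04918
RR = 0.12894 / 0.04918 = 2.62

RR: 2.62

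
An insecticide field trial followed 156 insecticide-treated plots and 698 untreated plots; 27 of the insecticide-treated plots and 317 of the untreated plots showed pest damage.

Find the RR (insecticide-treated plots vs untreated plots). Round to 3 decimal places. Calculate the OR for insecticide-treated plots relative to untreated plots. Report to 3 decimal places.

risk, insecticide-treated plots = 27/156 = 0.1731
risk, untreated plots = 317/698 = 0.4542
RR = 0.1731 / 0.4542 = 0.381
odds, insecticide-treated plots = 27/129 = 0.2093
odds, untreated plots = 317/381 = 0.8320
OR = 0.2093 / 0.8320 = 0.252

RR = 0.381; OR = 0.252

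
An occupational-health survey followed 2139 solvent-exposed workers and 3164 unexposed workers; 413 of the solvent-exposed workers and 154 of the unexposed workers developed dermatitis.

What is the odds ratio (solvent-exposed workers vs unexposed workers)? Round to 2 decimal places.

OR ≈ 4.68

odds, solvent-exposed workers = 413/1726 = 0.23928
odds, unexposed workers = 154/3010 = 0.05116
OR = 0.23928 / 0.05116 = 4.68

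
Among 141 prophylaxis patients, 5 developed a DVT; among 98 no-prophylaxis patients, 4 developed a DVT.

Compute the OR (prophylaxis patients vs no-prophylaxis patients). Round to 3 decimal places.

OR = (5 × 94) / (136 × 4) = 470/544 ≈ 0.864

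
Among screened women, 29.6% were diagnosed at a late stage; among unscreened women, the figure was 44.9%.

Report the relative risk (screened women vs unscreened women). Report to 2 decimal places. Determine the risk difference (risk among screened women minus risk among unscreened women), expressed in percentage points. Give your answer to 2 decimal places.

RR = 0.2960 / 0.4490 = 0.66
risk difference = 0.2960 − 0.4490 = -0.1530 → -15.30 percentage points

RR = 0.66; RD = -15.30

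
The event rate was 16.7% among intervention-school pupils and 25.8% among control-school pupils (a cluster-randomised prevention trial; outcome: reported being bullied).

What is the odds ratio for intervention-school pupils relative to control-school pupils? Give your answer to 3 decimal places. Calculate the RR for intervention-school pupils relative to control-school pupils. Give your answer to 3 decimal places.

odds, intervention-school pupils = 0.1670/0.8330 = 0.2005
odds, control-school pupils = 0.2580/0.7420 = 0.3477
OR = 0.2005 / 0.3477 = 0.577
RR = 0.1670 / 0.2580 = 0.647

OR = 0.577; RR = 0.647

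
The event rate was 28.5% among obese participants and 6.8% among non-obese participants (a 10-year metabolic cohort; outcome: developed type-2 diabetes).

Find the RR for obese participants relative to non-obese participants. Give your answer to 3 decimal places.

RR = 0.2850 / 0.0680 = 4.191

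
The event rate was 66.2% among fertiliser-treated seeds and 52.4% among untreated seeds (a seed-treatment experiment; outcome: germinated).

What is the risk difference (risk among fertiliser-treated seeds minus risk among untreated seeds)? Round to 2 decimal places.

risk difference = 0.6620 − 0.5240 = 0.14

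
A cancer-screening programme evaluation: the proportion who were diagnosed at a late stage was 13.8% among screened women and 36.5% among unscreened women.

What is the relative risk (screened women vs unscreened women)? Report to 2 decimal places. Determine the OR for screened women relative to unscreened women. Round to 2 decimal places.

RR = 0.1380 / 0.3650 = 0.38
odds, screened women = 0.1380/0.8620 = 0.1601
odds, unscreened women = 0.3650/0.6350 = 0.5748
OR = 0.1601 / 0.5748 = 0.28

RR = 0.38; OR = 0.28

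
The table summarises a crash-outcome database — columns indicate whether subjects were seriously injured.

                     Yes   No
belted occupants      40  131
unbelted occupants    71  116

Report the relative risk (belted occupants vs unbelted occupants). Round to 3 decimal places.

risk, belted occupants = 40/171 = 0.2339
risk, unbelted occupants = 71/187 = 0.3797
RR = 0.2339 / 0.3797 = 0.616

RR: 0.616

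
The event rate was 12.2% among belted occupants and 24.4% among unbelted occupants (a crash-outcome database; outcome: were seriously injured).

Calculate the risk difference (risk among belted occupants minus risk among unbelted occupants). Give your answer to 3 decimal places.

risk difference = 0.1220 − 0.2440 = -0.122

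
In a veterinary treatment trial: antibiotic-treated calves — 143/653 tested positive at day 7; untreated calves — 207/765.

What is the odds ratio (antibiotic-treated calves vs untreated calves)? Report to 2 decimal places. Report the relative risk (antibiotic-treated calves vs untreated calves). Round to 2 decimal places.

odds, antibiotic-treated calves = 143/510 = 0.2804
odds, untreated calves = 207/558 = 0.3710
OR = 0.2804 / 0.3710 = 0.76
risk, antibiotic-treated calves = 143/653 = 0.2190
risk, untreated calves = 207/765 = 0.2706
RR = 0.2190 / 0.2706 = 0.81

OR = 0.76; RR = 0.81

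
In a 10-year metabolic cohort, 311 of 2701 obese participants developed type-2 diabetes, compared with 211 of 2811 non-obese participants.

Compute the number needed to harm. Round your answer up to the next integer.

NNH = 25

risk, obese participants = 311/2701 = 0.115143
risk, non-obese participants = 211/2811 = 0.075062
absolute risk difference = 0.040080
1 / 0.040080 = 24.950 → round up → 25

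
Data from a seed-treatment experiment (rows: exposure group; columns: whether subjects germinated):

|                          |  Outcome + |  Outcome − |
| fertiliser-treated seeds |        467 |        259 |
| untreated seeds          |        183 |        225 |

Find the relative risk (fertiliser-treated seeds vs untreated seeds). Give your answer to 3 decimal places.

RR ≈ 1.434

risk, fertiliser-treated seeds = 467/726 = 0.6433
risk, untreated seeds = 183/408 = 0.4485
RR = 0.6433 / 0.4485 = 1.434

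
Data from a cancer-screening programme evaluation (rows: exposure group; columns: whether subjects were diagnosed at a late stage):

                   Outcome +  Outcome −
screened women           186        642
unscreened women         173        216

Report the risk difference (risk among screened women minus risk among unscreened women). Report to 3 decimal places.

risk, screened women = 186/828 = 0.2246
risk, unscreened women = 173/389 = 0.4447
risk difference = 0.2246 − 0.4447 = -0.220

-0.220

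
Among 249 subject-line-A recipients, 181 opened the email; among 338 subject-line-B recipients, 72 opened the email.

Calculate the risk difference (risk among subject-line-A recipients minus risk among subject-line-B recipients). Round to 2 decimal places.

0.51

risk, subject-line-A recipients = 181/249 = 0.7269
risk, subject-line-B recipients = 72/338 = 0.2130
risk difference = 0.7269 − 0.2130 = 0.51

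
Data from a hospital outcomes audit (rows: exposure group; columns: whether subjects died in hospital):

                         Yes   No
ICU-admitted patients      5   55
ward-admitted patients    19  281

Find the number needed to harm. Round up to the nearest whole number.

risk, ICU-admitted patients = 5/60 = 0.083333
risk, ward-admitted patients = 19/300 = 0.063333
absolute risk difference = 0.020000
1 / 0.020000 = 50.000 → round up → 50

NNH = 50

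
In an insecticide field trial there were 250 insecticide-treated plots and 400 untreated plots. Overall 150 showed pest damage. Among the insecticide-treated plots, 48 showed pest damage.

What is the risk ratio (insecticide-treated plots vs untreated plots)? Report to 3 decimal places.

insecticide-treated plots without the outcome: 250 − 48 = 202
untreated plots with the outcome: 150 − 48 = 102
untreated plots without the outcome: 400 − 102 = 298
risk, insecticide-treated plots = 48/250 = 0.1920
risk, untreated plots = 102/400 = 0.2550
RR = 0.1920 / 0.2550 = 0.753

RR: 0.753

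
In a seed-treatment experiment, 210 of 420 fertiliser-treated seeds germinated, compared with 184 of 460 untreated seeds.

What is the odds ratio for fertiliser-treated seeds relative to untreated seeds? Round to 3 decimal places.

1.500

odds, fertiliser-treated seeds = 210/210 = 1.0000
odds, untreated seeds = 184/276 = 0.6667
OR = 1.0000 / 0.6667 = 1.500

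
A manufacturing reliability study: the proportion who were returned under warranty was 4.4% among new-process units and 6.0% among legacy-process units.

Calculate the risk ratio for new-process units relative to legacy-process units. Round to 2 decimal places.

RR = 0.04400 / 0.06000 = 0.73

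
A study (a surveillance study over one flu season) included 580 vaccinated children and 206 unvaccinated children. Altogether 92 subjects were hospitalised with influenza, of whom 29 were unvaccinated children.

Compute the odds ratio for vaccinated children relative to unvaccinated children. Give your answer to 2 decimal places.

vaccinated children with the outcome: 92 − 29 = 63
vaccinated children without the outcome: 580 − 63 = 517
unvaccinated children without the outcome: 206 − 29 = 177
OR = (63 × 177) / (517 × 29) = 11151/14993 ≈ 0.74

OR = 0.74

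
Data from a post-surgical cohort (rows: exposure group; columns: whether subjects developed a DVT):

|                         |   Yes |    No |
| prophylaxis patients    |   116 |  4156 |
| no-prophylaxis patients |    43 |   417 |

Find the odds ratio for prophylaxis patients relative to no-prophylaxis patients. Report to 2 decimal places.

OR = (116 × 417) / (4156 × 43) = 48372/178708 ≈ 0.27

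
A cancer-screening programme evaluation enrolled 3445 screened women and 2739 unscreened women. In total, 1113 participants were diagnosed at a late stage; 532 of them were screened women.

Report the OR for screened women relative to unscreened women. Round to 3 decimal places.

0.678

screened women without the outcome: 3445 − 532 = 2913
unscreened women with the outcome: 1113 − 532 = 581
unscreened women without the outcome: 2739 − 581 = 2158
OR = (532 × 2158) / (2913 × 581) = 1148056/1692453 ≈ 0.678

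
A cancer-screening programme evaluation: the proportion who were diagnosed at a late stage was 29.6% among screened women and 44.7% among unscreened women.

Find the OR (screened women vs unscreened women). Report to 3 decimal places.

0.520

odds, screened women = 0.2960/0.7040 = 0.4205
odds, unscreened women = 0.4470/0.5530 = 0.8083
OR = 0.4205 / 0.8083 = 0.520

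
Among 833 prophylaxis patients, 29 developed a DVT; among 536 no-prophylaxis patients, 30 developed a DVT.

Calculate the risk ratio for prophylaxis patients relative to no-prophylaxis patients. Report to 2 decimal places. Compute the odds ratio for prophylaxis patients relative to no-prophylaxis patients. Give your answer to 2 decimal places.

RR = 0.62; OR = 0.61

risk, prophylaxis patients = 29/833 = 0.03481
risk, no-prophylaxis patients = 30/536 = 0.05597
RR = 0.03481 / 0.05597 = 0.62
OR = (29 × 506) / (804 × 30) = 14674/24120 ≈ 0.61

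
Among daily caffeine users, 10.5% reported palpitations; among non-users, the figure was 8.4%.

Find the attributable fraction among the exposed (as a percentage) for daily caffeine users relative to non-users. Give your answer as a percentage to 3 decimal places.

AR% = (0.1050 − 0.0840) / 0.1050 = 0.2000 → 20.000%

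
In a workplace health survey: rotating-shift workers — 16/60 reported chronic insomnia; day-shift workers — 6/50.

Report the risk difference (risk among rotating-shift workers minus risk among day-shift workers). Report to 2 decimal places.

risk, rotating-shift workers = 16/60 = 0.2667
risk, day-shift workers = 6/50 = 0.1200
risk difference = 0.2667 − 0.1200 = 0.15

0.15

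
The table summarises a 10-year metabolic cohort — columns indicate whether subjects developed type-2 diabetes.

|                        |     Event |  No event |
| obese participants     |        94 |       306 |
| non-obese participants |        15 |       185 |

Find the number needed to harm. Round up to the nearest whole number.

risk, obese participants = 94/400 = 0.235000
risk, non-obese participants = 15/200 = 0.075000
absolute risk difference = 0.160000
1 / 0.160000 = 6.250 → round up → 7

7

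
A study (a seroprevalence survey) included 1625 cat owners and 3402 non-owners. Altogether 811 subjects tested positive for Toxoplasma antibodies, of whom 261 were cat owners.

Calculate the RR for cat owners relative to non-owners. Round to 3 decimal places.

0.993

cat owners without the outcome: 1625 − 261 = 1364
non-owners with the outcome: 811 − 261 = 550
non-owners without the outcome: 3402 − 550 = 2852
risk, cat owners = 261/1625 = 0.1606
risk, non-owners = 550/3402 = 0.1617
RR = 0.1606 / 0.1617 = 0.993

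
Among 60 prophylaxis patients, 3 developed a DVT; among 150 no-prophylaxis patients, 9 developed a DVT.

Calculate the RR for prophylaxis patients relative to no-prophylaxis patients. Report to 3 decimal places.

RR: 0.833

risk, prophylaxis patients = 3/60 = 0.0500
risk, no-prophylaxis patients = 9/150 = 0.0600
RR = 0.0500 / 0.0600 = 0.833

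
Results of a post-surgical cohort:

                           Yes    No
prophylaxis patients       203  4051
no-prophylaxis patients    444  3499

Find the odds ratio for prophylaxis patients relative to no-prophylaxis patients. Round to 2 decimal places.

OR = (203 × 3499) / (4051 × 444) = 710297/1798644 ≈ 0.39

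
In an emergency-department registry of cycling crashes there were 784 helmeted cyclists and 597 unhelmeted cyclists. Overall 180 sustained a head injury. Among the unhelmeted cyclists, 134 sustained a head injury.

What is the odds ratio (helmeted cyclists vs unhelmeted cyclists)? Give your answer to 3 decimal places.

helmeted cyclists with the outcome: 180 − 134 = 46
helmeted cyclists without the outcome: 784 − 46 = 738
unhelmeted cyclists without the outcome: 597 − 134 = 463
OR = (46 × 463) / (738 × 134) = 21298/98892 ≈ 0.215

OR: 0.215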